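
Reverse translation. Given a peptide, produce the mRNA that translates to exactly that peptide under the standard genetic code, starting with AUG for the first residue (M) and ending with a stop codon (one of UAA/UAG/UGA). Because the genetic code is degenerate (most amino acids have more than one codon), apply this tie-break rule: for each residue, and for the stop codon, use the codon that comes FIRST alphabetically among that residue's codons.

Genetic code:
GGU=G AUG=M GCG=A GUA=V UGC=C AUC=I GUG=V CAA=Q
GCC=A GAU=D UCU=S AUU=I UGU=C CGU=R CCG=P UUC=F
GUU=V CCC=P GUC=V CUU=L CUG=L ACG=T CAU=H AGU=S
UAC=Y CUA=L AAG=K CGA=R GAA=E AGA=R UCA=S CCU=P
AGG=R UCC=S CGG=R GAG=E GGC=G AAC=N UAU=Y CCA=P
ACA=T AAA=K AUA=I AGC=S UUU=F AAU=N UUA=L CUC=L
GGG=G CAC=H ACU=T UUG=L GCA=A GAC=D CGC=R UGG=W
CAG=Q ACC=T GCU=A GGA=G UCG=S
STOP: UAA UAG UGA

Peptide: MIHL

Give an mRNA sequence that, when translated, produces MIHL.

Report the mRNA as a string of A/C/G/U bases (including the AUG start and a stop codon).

residue 1: M -> AUG (start codon)
residue 2: I codons sorted = AUA,AUC,AUU -> pick first = AUA
residue 3: H codons sorted = CAC,CAU -> pick first = CAC
residue 4: L codons sorted = CUA,CUC,CUG,CUU,UUA,UUG -> pick first = CUA
terminator: stop codons sorted = UAA,UAG,UGA -> pick first = UAA

Answer: mRNA: AUGAUACACCUAUAA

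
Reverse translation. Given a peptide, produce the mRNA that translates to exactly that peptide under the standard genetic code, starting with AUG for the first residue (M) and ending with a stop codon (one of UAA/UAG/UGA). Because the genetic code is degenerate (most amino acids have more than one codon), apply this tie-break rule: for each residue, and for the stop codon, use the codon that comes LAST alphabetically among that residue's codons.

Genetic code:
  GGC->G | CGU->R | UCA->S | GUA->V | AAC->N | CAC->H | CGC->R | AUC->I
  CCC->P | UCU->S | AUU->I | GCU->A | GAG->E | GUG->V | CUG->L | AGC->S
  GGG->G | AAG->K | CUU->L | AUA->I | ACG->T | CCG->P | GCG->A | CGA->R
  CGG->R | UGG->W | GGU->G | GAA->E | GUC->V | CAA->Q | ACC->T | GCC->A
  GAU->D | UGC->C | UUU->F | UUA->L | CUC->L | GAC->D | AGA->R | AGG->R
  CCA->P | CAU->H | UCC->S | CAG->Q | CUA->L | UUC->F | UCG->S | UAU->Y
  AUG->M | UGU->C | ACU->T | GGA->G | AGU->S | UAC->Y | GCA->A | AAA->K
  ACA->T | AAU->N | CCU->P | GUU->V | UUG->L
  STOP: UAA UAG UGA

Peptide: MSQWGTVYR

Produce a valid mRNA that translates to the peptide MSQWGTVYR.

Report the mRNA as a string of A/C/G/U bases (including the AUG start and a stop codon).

Answer: mRNA: AUGUCUCAGUGGGGUACUGUUUAUCGUUGA

Derivation:
residue 1: M -> AUG (start codon)
residue 2: S codons sorted = AGC,AGU,UCA,UCC,UCG,UCU -> pick last = UCU
residue 3: Q codons sorted = CAA,CAG -> pick last = CAG
residue 4: W -> UGG (only codon)
residue 5: G codons sorted = GGA,GGC,GGG,GGU -> pick last = GGU
residue 6: T codons sorted = ACA,ACC,ACG,ACU -> pick last = ACU
residue 7: V codons sorted = GUA,GUC,GUG,GUU -> pick last = GUU
residue 8: Y codons sorted = UAC,UAU -> pick last = UAU
residue 9: R codons sorted = AGA,AGG,CGA,CGC,CGG,CGU -> pick last = CGU
terminator: stop codons sorted = UAA,UAG,UGA -> pick last = UGA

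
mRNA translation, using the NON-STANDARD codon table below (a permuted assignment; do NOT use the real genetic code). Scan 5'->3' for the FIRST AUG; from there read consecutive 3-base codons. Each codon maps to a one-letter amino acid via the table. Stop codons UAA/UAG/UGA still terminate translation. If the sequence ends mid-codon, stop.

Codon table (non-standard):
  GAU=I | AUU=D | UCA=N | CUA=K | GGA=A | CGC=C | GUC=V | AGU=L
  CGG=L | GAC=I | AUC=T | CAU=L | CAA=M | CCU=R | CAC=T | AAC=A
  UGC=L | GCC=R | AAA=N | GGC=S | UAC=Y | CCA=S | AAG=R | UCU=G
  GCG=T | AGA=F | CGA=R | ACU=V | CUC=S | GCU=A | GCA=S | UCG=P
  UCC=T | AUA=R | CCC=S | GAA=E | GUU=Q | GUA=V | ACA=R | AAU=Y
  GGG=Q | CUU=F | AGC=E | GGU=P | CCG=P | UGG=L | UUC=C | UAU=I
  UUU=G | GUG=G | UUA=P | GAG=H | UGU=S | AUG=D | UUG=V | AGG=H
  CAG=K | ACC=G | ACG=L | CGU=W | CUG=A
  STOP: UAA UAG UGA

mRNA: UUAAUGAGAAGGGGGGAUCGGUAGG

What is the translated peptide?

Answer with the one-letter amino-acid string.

start AUG at pos 3
pos 3: AUG -> D; peptide=D
pos 6: AGA -> F; peptide=DF
pos 9: AGG -> H; peptide=DFH
pos 12: GGG -> Q; peptide=DFHQ
pos 15: GAU -> I; peptide=DFHQI
pos 18: CGG -> L; peptide=DFHQIL
pos 21: UAG -> STOP

Answer: DFHQIL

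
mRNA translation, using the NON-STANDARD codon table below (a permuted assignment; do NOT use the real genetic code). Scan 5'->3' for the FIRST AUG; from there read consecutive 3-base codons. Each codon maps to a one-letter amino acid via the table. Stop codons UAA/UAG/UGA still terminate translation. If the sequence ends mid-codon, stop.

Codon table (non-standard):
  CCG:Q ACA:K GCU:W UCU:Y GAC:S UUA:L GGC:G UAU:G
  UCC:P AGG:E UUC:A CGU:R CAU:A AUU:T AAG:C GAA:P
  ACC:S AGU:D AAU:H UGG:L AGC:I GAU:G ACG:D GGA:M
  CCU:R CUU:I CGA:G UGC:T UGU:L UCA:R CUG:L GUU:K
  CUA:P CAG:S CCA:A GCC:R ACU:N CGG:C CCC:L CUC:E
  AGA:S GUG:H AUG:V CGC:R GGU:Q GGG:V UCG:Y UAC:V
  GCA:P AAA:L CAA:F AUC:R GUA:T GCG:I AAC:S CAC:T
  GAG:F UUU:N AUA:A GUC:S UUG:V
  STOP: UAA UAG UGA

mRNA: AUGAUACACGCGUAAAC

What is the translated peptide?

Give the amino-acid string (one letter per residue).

Answer: VATI

Derivation:
start AUG at pos 0
pos 0: AUG -> V; peptide=V
pos 3: AUA -> A; peptide=VA
pos 6: CAC -> T; peptide=VAT
pos 9: GCG -> I; peptide=VATI
pos 12: UAA -> STOP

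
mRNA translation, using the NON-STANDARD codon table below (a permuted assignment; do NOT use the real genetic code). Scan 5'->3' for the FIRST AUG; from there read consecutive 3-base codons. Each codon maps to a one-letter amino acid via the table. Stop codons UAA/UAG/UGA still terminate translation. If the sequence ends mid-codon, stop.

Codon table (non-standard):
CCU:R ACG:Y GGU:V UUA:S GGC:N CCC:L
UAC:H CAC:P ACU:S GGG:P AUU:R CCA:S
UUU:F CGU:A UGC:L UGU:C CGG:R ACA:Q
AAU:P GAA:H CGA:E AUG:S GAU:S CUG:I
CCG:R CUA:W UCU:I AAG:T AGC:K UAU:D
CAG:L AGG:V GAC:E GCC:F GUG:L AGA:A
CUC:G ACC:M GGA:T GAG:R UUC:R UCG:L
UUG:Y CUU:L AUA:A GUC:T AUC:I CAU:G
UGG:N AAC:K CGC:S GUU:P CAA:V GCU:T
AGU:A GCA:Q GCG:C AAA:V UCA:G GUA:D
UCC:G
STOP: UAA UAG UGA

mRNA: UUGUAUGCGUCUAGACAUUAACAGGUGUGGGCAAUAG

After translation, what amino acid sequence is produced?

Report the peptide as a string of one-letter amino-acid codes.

start AUG at pos 4
pos 4: AUG -> S; peptide=S
pos 7: CGU -> A; peptide=SA
pos 10: CUA -> W; peptide=SAW
pos 13: GAC -> E; peptide=SAWE
pos 16: AUU -> R; peptide=SAWER
pos 19: AAC -> K; peptide=SAWERK
pos 22: AGG -> V; peptide=SAWERKV
pos 25: UGU -> C; peptide=SAWERKVC
pos 28: GGG -> P; peptide=SAWERKVCP
pos 31: CAA -> V; peptide=SAWERKVCPV
pos 34: UAG -> STOP

Answer: SAWERKVCPV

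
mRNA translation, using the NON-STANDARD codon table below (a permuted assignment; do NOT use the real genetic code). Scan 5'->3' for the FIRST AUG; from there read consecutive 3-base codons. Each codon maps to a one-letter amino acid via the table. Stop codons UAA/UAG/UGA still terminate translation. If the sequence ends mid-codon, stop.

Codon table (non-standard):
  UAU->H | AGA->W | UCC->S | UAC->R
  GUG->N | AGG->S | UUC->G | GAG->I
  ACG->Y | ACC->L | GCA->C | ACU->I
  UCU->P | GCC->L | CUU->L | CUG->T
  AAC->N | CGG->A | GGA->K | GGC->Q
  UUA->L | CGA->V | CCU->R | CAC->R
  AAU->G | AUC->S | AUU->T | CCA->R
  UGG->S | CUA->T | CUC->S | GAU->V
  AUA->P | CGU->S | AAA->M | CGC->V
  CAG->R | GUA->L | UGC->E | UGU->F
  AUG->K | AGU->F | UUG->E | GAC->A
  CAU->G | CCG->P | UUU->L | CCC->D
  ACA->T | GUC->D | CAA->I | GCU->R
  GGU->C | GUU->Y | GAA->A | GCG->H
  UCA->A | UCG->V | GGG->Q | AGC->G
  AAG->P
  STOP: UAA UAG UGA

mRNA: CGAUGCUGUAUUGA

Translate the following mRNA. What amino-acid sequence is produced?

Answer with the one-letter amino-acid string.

start AUG at pos 2
pos 2: AUG -> K; peptide=K
pos 5: CUG -> T; peptide=KT
pos 8: UAU -> H; peptide=KTH
pos 11: UGA -> STOP

Answer: KTH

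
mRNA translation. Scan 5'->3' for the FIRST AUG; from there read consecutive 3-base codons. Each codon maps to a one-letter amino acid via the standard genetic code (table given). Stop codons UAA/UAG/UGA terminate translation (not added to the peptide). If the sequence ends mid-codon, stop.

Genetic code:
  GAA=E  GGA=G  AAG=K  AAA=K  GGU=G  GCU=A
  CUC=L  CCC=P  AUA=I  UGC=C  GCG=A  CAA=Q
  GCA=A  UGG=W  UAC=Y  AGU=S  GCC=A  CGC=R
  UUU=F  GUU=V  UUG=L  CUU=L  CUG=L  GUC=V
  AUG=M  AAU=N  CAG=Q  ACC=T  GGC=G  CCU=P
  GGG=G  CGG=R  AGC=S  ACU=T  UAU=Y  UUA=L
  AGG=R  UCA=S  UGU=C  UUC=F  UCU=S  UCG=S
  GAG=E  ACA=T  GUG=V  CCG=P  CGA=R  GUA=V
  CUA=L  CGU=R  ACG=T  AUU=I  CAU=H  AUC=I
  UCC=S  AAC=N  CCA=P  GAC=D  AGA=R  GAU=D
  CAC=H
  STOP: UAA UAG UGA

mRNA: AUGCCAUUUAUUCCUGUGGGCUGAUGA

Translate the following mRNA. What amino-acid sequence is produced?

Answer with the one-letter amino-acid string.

start AUG at pos 0
pos 0: AUG -> M; peptide=M
pos 3: CCA -> P; peptide=MP
pos 6: UUU -> F; peptide=MPF
pos 9: AUU -> I; peptide=MPFI
pos 12: CCU -> P; peptide=MPFIP
pos 15: GUG -> V; peptide=MPFIPV
pos 18: GGC -> G; peptide=MPFIPVG
pos 21: UGA -> STOP

Answer: MPFIPVG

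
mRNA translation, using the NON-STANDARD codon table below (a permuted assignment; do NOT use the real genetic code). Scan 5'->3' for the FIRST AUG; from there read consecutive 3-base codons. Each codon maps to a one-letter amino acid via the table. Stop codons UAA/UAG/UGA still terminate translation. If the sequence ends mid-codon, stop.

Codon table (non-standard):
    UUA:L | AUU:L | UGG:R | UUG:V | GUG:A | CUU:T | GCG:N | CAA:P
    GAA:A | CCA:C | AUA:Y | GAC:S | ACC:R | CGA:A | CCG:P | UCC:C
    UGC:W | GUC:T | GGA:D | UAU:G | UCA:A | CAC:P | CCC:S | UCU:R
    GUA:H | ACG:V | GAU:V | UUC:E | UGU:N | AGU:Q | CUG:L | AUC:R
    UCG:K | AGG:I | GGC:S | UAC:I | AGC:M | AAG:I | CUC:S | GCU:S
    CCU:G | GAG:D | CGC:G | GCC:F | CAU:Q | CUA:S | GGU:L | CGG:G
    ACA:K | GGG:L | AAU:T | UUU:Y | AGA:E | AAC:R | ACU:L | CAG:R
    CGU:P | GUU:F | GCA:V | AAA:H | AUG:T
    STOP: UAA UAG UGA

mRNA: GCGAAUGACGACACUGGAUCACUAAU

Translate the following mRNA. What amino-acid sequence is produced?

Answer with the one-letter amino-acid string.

start AUG at pos 4
pos 4: AUG -> T; peptide=T
pos 7: ACG -> V; peptide=TV
pos 10: ACA -> K; peptide=TVK
pos 13: CUG -> L; peptide=TVKL
pos 16: GAU -> V; peptide=TVKLV
pos 19: CAC -> P; peptide=TVKLVP
pos 22: UAA -> STOP

Answer: TVKLVP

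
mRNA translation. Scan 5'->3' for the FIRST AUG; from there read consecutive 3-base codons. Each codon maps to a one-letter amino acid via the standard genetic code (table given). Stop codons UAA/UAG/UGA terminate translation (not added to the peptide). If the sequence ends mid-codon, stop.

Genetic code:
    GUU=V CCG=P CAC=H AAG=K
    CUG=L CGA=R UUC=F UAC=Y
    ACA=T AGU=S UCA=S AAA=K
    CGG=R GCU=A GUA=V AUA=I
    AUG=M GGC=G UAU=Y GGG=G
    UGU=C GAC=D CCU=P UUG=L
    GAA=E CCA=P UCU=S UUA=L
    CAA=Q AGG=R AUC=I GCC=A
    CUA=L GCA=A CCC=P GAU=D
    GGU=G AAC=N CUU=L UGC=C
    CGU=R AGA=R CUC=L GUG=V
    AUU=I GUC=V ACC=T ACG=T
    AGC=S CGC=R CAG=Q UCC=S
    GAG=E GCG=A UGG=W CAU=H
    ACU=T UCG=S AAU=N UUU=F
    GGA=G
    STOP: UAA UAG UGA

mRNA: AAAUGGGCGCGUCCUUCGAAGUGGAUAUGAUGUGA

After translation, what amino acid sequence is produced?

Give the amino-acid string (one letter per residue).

start AUG at pos 2
pos 2: AUG -> M; peptide=M
pos 5: GGC -> G; peptide=MG
pos 8: GCG -> A; peptide=MGA
pos 11: UCC -> S; peptide=MGAS
pos 14: UUC -> F; peptide=MGASF
pos 17: GAA -> E; peptide=MGASFE
pos 20: GUG -> V; peptide=MGASFEV
pos 23: GAU -> D; peptide=MGASFEVD
pos 26: AUG -> M; peptide=MGASFEVDM
pos 29: AUG -> M; peptide=MGASFEVDMM
pos 32: UGA -> STOP

Answer: MGASFEVDMM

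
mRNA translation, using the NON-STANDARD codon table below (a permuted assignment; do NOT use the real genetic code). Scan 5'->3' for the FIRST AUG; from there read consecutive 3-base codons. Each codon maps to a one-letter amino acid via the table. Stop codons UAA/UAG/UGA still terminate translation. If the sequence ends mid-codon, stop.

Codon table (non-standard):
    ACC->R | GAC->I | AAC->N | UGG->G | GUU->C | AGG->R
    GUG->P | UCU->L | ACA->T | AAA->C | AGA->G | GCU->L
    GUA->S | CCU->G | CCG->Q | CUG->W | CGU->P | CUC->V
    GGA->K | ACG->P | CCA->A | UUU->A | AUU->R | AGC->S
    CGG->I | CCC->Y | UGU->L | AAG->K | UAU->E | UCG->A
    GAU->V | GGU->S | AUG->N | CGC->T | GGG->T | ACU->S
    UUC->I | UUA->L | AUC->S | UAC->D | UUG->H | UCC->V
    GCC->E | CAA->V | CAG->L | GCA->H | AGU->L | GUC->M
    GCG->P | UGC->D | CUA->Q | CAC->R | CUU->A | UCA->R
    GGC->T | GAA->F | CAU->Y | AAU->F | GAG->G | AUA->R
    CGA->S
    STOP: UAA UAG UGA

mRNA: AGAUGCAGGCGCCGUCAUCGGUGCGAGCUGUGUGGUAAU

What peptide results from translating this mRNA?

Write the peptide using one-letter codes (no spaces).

start AUG at pos 2
pos 2: AUG -> N; peptide=N
pos 5: CAG -> L; peptide=NL
pos 8: GCG -> P; peptide=NLP
pos 11: CCG -> Q; peptide=NLPQ
pos 14: UCA -> R; peptide=NLPQR
pos 17: UCG -> A; peptide=NLPQRA
pos 20: GUG -> P; peptide=NLPQRAP
pos 23: CGA -> S; peptide=NLPQRAPS
pos 26: GCU -> L; peptide=NLPQRAPSL
pos 29: GUG -> P; peptide=NLPQRAPSLP
pos 32: UGG -> G; peptide=NLPQRAPSLPG
pos 35: UAA -> STOP

Answer: NLPQRAPSLPG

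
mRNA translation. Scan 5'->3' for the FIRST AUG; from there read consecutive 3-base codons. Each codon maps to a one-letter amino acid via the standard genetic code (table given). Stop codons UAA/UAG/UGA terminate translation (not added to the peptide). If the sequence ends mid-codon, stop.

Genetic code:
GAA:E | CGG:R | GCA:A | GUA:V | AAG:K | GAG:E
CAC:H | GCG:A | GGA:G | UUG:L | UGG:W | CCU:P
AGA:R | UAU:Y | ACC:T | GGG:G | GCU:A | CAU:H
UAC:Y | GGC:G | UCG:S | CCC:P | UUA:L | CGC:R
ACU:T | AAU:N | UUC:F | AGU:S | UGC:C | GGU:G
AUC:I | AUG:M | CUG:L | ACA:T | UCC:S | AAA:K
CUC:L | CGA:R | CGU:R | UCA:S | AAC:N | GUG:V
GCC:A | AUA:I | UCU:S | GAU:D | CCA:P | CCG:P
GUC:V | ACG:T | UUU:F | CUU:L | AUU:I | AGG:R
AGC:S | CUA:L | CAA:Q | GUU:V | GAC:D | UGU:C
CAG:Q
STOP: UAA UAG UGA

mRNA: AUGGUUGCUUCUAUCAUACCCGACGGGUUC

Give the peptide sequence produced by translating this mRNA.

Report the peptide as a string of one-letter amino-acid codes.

start AUG at pos 0
pos 0: AUG -> M; peptide=M
pos 3: GUU -> V; peptide=MV
pos 6: GCU -> A; peptide=MVA
pos 9: UCU -> S; peptide=MVAS
pos 12: AUC -> I; peptide=MVASI
pos 15: AUA -> I; peptide=MVASII
pos 18: CCC -> P; peptide=MVASIIP
pos 21: GAC -> D; peptide=MVASIIPD
pos 24: GGG -> G; peptide=MVASIIPDG
pos 27: UUC -> F; peptide=MVASIIPDGF
pos 30: only 0 nt remain (<3), stop (end of mRNA)

Answer: MVASIIPDGF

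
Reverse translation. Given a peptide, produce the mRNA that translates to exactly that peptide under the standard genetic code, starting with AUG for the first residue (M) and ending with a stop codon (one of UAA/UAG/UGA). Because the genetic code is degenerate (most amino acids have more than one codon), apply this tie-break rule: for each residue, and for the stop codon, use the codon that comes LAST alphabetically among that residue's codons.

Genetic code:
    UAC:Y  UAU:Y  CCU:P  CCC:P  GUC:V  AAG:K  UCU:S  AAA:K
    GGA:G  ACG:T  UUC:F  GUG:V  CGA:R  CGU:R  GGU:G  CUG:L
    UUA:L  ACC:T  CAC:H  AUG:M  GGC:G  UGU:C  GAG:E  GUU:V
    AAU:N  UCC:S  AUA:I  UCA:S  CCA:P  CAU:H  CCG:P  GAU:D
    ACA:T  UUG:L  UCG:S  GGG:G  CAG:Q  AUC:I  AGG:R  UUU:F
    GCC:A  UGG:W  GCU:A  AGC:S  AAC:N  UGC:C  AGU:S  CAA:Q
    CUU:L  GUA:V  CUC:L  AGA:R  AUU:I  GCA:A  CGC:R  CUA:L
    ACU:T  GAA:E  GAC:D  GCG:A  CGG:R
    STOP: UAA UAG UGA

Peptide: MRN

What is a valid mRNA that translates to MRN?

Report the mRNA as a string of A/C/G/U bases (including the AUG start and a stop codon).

residue 1: M -> AUG (start codon)
residue 2: R codons sorted = AGA,AGG,CGA,CGC,CGG,CGU -> pick last = CGU
residue 3: N codons sorted = AAC,AAU -> pick last = AAU
terminator: stop codons sorted = UAA,UAG,UGA -> pick last = UGA

Answer: mRNA: AUGCGUAAUUGA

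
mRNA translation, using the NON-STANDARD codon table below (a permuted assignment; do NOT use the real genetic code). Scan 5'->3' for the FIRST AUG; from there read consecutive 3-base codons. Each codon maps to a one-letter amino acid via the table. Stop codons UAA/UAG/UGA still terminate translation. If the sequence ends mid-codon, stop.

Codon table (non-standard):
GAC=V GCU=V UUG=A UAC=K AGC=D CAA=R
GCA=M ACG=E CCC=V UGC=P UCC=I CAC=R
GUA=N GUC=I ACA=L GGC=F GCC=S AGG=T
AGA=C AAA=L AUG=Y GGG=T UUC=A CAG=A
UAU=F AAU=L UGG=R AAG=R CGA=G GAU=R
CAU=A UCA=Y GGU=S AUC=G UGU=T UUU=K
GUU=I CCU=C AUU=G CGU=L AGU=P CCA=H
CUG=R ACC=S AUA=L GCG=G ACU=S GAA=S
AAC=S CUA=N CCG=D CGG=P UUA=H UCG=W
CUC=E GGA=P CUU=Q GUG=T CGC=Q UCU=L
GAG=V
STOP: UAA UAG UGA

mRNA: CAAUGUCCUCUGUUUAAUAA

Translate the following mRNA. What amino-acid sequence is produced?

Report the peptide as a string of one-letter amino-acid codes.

start AUG at pos 2
pos 2: AUG -> Y; peptide=Y
pos 5: UCC -> I; peptide=YI
pos 8: UCU -> L; peptide=YIL
pos 11: GUU -> I; peptide=YILI
pos 14: UAA -> STOP

Answer: YILI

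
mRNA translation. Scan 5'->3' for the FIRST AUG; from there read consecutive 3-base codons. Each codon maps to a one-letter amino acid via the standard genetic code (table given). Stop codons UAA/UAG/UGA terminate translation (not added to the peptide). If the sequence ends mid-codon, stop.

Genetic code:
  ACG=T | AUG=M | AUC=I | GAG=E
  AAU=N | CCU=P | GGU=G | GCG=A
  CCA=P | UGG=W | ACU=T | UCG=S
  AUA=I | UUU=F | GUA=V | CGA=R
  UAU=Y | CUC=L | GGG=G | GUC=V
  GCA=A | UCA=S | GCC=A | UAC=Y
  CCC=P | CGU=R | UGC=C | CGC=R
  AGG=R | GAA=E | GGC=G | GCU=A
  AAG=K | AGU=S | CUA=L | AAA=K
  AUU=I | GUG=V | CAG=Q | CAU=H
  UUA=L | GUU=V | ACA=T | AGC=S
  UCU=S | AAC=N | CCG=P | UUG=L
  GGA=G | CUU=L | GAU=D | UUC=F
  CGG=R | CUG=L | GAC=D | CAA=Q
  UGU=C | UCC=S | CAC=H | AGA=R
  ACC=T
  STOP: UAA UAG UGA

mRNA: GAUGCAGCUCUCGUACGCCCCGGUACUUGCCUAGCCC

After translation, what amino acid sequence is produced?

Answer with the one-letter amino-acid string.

Answer: MQLSYAPVLA

Derivation:
start AUG at pos 1
pos 1: AUG -> M; peptide=M
pos 4: CAG -> Q; peptide=MQ
pos 7: CUC -> L; peptide=MQL
pos 10: UCG -> S; peptide=MQLS
pos 13: UAC -> Y; peptide=MQLSY
pos 16: GCC -> A; peptide=MQLSYA
pos 19: CCG -> P; peptide=MQLSYAP
pos 22: GUA -> V; peptide=MQLSYAPV
pos 25: CUU -> L; peptide=MQLSYAPVL
pos 28: GCC -> A; peptide=MQLSYAPVLA
pos 31: UAG -> STOP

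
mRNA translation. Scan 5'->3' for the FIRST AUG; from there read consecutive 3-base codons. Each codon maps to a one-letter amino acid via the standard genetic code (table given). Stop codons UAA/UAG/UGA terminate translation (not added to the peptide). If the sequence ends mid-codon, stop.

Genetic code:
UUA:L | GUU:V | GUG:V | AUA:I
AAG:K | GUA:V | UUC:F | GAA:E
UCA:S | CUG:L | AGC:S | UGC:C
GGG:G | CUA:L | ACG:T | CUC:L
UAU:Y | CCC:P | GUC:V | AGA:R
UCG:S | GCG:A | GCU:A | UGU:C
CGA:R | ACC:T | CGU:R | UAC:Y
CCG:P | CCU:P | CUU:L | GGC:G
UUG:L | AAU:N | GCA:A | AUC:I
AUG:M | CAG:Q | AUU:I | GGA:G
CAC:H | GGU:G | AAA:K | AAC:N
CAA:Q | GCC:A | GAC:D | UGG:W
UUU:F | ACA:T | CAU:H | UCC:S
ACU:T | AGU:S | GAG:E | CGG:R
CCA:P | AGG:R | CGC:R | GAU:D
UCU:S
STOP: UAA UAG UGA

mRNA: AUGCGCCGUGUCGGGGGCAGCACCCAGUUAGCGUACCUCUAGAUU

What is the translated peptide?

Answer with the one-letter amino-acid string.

Answer: MRRVGGSTQLAYL

Derivation:
start AUG at pos 0
pos 0: AUG -> M; peptide=M
pos 3: CGC -> R; peptide=MR
pos 6: CGU -> R; peptide=MRR
pos 9: GUC -> V; peptide=MRRV
pos 12: GGG -> G; peptide=MRRVG
pos 15: GGC -> G; peptide=MRRVGG
pos 18: AGC -> S; peptide=MRRVGGS
pos 21: ACC -> T; peptide=MRRVGGST
pos 24: CAG -> Q; peptide=MRRVGGSTQ
pos 27: UUA -> L; peptide=MRRVGGSTQL
pos 30: GCG -> A; peptide=MRRVGGSTQLA
pos 33: UAC -> Y; peptide=MRRVGGSTQLAY
pos 36: CUC -> L; peptide=MRRVGGSTQLAYL
pos 39: UAG -> STOP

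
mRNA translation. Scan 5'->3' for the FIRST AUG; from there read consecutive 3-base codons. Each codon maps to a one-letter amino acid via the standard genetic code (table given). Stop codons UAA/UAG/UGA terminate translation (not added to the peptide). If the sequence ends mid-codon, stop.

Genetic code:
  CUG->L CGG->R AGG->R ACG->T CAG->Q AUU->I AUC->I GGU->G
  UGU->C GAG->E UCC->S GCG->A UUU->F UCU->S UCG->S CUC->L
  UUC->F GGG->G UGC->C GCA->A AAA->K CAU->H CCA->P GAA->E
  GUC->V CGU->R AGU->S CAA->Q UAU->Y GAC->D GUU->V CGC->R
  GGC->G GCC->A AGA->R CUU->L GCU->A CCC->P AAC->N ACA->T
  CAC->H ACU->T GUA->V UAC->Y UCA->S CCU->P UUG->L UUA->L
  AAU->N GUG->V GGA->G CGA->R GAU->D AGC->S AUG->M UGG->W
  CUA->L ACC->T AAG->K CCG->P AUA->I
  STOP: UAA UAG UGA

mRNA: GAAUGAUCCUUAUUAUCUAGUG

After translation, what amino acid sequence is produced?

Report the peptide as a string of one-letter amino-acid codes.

start AUG at pos 2
pos 2: AUG -> M; peptide=M
pos 5: AUC -> I; peptide=MI
pos 8: CUU -> L; peptide=MIL
pos 11: AUU -> I; peptide=MILI
pos 14: AUC -> I; peptide=MILII
pos 17: UAG -> STOP

Answer: MILII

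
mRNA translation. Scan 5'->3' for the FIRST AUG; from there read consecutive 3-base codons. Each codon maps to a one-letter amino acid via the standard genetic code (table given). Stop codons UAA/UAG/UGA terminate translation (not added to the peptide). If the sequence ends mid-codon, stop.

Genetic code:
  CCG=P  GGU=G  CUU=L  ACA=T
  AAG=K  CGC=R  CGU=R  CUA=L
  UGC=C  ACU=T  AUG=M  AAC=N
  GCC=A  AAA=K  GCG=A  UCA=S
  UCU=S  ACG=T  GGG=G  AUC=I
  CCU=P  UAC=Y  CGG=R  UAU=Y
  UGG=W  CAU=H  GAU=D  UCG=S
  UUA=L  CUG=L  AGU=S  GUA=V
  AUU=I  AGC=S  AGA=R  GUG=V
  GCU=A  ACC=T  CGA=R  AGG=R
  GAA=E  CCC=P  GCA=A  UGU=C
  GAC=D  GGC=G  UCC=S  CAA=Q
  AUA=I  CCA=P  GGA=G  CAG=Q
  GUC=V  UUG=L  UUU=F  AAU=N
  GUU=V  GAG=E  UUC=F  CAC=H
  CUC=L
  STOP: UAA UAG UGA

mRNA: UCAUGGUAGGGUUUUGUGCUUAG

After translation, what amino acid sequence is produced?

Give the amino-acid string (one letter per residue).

start AUG at pos 2
pos 2: AUG -> M; peptide=M
pos 5: GUA -> V; peptide=MV
pos 8: GGG -> G; peptide=MVG
pos 11: UUU -> F; peptide=MVGF
pos 14: UGU -> C; peptide=MVGFC
pos 17: GCU -> A; peptide=MVGFCA
pos 20: UAG -> STOP

Answer: MVGFCA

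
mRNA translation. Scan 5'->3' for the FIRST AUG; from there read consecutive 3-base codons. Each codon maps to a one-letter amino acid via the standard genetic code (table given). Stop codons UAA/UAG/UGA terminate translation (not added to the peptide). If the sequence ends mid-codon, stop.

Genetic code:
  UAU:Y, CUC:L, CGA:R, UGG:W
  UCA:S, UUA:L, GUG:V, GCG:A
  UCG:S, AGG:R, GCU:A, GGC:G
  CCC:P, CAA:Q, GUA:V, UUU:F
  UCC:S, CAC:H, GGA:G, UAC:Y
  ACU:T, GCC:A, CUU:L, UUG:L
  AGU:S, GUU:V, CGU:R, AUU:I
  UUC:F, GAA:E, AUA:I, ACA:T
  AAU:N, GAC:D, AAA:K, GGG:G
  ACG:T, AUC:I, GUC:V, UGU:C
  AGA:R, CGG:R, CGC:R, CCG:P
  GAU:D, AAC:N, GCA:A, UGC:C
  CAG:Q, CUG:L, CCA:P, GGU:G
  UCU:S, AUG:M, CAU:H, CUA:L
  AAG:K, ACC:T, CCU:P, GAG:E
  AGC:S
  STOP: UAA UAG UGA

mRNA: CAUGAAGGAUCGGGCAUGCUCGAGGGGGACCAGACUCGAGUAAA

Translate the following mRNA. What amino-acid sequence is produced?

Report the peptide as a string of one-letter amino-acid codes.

Answer: MKDRACSRGTRLE

Derivation:
start AUG at pos 1
pos 1: AUG -> M; peptide=M
pos 4: AAG -> K; peptide=MK
pos 7: GAU -> D; peptide=MKD
pos 10: CGG -> R; peptide=MKDR
pos 13: GCA -> A; peptide=MKDRA
pos 16: UGC -> C; peptide=MKDRAC
pos 19: UCG -> S; peptide=MKDRACS
pos 22: AGG -> R; peptide=MKDRACSR
pos 25: GGG -> G; peptide=MKDRACSRG
pos 28: ACC -> T; peptide=MKDRACSRGT
pos 31: AGA -> R; peptide=MKDRACSRGTR
pos 34: CUC -> L; peptide=MKDRACSRGTRL
pos 37: GAG -> E; peptide=MKDRACSRGTRLE
pos 40: UAA -> STOP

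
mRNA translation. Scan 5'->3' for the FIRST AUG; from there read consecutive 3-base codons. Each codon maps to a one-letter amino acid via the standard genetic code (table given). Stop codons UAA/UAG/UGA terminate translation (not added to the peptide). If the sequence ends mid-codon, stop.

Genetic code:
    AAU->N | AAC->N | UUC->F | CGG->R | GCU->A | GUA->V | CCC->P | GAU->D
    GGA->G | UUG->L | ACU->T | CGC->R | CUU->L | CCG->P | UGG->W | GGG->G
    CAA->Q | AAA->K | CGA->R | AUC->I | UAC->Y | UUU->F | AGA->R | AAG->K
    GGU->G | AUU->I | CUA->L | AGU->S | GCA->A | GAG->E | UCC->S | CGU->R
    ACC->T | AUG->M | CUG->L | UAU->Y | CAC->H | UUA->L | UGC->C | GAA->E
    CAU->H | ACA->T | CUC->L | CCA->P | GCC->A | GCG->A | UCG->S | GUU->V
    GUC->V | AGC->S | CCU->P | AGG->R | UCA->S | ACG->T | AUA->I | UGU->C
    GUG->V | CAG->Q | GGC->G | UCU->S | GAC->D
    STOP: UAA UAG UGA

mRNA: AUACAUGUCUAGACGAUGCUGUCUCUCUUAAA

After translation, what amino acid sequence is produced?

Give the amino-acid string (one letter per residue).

Answer: MSRRCCLS

Derivation:
start AUG at pos 4
pos 4: AUG -> M; peptide=M
pos 7: UCU -> S; peptide=MS
pos 10: AGA -> R; peptide=MSR
pos 13: CGA -> R; peptide=MSRR
pos 16: UGC -> C; peptide=MSRRC
pos 19: UGU -> C; peptide=MSRRCC
pos 22: CUC -> L; peptide=MSRRCCL
pos 25: UCU -> S; peptide=MSRRCCLS
pos 28: UAA -> STOP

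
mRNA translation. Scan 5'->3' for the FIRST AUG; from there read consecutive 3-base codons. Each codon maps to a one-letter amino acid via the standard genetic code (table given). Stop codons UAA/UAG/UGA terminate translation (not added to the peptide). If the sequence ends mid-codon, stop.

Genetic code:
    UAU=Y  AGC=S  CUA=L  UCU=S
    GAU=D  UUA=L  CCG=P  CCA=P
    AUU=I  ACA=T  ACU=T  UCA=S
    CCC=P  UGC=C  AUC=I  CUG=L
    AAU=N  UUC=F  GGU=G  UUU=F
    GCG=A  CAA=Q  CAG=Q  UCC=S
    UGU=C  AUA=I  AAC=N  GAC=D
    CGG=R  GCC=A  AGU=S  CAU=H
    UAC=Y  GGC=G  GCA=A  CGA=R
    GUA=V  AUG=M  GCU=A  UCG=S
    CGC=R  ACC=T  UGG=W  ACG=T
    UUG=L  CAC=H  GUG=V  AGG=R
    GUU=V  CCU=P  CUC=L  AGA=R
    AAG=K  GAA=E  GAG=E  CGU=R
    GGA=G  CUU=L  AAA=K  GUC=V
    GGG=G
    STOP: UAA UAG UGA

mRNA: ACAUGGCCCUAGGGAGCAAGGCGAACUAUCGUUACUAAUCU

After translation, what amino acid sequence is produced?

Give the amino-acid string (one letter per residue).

start AUG at pos 2
pos 2: AUG -> M; peptide=M
pos 5: GCC -> A; peptide=MA
pos 8: CUA -> L; peptide=MAL
pos 11: GGG -> G; peptide=MALG
pos 14: AGC -> S; peptide=MALGS
pos 17: AAG -> K; peptide=MALGSK
pos 20: GCG -> A; peptide=MALGSKA
pos 23: AAC -> N; peptide=MALGSKAN
pos 26: UAU -> Y; peptide=MALGSKANY
pos 29: CGU -> R; peptide=MALGSKANYR
pos 32: UAC -> Y; peptide=MALGSKANYRY
pos 35: UAA -> STOP

Answer: MALGSKANYRY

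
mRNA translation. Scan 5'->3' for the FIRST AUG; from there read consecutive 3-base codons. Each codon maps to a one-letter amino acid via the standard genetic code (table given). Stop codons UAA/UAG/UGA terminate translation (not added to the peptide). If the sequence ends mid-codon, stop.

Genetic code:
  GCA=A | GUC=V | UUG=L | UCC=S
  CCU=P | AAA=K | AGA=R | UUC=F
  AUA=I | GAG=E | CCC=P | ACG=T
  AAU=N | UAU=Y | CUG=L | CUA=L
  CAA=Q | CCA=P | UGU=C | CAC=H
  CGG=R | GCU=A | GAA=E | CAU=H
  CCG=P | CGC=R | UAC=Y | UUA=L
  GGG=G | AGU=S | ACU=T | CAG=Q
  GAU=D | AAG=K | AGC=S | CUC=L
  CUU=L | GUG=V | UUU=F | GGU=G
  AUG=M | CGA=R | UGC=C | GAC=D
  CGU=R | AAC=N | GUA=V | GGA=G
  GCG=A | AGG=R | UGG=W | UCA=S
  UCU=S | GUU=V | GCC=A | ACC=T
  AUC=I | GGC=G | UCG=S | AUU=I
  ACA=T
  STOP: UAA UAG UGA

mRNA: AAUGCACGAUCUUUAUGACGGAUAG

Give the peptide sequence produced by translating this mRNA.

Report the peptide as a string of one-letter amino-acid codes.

Answer: MHDLYDG

Derivation:
start AUG at pos 1
pos 1: AUG -> M; peptide=M
pos 4: CAC -> H; peptide=MH
pos 7: GAU -> D; peptide=MHD
pos 10: CUU -> L; peptide=MHDL
pos 13: UAU -> Y; peptide=MHDLY
pos 16: GAC -> D; peptide=MHDLYD
pos 19: GGA -> G; peptide=MHDLYDG
pos 22: UAG -> STOP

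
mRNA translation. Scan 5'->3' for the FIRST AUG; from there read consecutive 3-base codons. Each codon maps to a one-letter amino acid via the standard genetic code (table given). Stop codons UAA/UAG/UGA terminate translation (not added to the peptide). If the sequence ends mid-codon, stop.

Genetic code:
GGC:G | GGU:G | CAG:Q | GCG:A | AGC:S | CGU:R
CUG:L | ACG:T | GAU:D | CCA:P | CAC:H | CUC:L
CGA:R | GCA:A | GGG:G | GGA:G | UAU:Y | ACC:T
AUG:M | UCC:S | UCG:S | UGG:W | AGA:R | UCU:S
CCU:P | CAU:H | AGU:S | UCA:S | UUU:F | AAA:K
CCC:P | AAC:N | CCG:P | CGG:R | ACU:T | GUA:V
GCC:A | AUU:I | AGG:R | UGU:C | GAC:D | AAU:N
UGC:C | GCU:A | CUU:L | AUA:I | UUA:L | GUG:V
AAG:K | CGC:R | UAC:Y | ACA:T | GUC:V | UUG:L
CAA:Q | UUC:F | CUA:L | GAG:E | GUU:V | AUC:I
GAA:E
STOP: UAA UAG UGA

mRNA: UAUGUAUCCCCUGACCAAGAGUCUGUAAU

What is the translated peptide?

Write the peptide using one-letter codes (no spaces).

Answer: MYPLTKSL

Derivation:
start AUG at pos 1
pos 1: AUG -> M; peptide=M
pos 4: UAU -> Y; peptide=MY
pos 7: CCC -> P; peptide=MYP
pos 10: CUG -> L; peptide=MYPL
pos 13: ACC -> T; peptide=MYPLT
pos 16: AAG -> K; peptide=MYPLTK
pos 19: AGU -> S; peptide=MYPLTKS
pos 22: CUG -> L; peptide=MYPLTKSL
pos 25: UAA -> STOP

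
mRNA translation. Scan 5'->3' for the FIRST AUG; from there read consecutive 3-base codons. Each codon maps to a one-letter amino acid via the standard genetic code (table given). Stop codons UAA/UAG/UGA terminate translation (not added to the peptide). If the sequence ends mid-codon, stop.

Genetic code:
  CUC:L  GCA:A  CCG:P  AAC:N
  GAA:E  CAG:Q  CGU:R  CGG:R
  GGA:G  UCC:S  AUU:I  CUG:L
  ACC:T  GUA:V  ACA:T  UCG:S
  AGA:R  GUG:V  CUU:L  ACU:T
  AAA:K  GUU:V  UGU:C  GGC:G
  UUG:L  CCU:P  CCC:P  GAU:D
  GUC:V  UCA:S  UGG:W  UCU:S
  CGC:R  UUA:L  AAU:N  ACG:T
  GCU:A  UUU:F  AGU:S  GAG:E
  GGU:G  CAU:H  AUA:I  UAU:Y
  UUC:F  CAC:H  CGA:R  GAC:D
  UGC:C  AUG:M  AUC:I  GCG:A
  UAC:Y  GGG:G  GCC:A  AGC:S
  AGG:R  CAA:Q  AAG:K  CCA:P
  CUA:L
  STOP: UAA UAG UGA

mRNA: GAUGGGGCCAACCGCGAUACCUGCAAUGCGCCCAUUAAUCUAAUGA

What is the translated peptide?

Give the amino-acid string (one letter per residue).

Answer: MGPTAIPAMRPLI

Derivation:
start AUG at pos 1
pos 1: AUG -> M; peptide=M
pos 4: GGG -> G; peptide=MG
pos 7: CCA -> P; peptide=MGP
pos 10: ACC -> T; peptide=MGPT
pos 13: GCG -> A; peptide=MGPTA
pos 16: AUA -> I; peptide=MGPTAI
pos 19: CCU -> P; peptide=MGPTAIP
pos 22: GCA -> A; peptide=MGPTAIPA
pos 25: AUG -> M; peptide=MGPTAIPAM
pos 28: CGC -> R; peptide=MGPTAIPAMR
pos 31: CCA -> P; peptide=MGPTAIPAMRP
pos 34: UUA -> L; peptide=MGPTAIPAMRPL
pos 37: AUC -> I; peptide=MGPTAIPAMRPLI
pos 40: UAA -> STOP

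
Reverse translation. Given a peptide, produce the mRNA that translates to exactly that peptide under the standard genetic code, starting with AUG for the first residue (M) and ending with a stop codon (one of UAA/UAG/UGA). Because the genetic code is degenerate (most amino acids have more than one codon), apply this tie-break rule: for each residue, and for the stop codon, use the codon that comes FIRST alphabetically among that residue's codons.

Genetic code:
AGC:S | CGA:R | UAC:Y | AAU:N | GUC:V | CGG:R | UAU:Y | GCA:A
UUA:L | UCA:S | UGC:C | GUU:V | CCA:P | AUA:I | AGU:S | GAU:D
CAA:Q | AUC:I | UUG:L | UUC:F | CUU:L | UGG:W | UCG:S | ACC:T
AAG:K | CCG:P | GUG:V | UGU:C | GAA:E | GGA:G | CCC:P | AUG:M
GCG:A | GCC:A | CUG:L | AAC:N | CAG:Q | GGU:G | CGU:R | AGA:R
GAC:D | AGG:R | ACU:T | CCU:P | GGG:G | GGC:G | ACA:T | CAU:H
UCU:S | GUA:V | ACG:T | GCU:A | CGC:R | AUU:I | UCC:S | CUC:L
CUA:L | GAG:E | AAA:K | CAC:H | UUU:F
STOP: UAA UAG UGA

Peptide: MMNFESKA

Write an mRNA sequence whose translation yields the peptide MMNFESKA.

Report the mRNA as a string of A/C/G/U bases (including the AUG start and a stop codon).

Answer: mRNA: AUGAUGAACUUCGAAAGCAAAGCAUAA

Derivation:
residue 1: M -> AUG (start codon)
residue 2: M -> AUG (only codon)
residue 3: N codons sorted = AAC,AAU -> pick first = AAC
residue 4: F codons sorted = UUC,UUU -> pick first = UUC
residue 5: E codons sorted = GAA,GAG -> pick first = GAA
residue 6: S codons sorted = AGC,AGU,UCA,UCC,UCG,UCU -> pick first = AGC
residue 7: K codons sorted = AAA,AAG -> pick first = AAA
residue 8: A codons sorted = GCA,GCC,GCG,GCU -> pick first = GCA
terminator: stop codons sorted = UAA,UAG,UGA -> pick first = UAA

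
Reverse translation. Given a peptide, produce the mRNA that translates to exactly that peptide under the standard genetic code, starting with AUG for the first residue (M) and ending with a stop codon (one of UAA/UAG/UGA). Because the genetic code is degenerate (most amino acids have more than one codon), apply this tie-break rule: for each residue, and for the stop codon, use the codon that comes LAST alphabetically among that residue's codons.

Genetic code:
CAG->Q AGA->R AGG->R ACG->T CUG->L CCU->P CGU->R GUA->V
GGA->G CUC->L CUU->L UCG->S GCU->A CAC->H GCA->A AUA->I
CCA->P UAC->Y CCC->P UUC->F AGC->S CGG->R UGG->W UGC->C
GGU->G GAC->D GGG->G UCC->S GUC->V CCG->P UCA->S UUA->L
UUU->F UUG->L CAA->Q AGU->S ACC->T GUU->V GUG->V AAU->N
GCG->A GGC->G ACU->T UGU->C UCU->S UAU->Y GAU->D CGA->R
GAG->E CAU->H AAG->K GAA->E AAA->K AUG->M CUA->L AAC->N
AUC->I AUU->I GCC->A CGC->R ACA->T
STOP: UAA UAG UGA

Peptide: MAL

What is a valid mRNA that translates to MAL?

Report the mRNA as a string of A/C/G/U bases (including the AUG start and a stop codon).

residue 1: M -> AUG (start codon)
residue 2: A codons sorted = GCA,GCC,GCG,GCU -> pick last = GCU
residue 3: L codons sorted = CUA,CUC,CUG,CUU,UUA,UUG -> pick last = UUG
terminator: stop codons sorted = UAA,UAG,UGA -> pick last = UGA

Answer: mRNA: AUGGCUUUGUGA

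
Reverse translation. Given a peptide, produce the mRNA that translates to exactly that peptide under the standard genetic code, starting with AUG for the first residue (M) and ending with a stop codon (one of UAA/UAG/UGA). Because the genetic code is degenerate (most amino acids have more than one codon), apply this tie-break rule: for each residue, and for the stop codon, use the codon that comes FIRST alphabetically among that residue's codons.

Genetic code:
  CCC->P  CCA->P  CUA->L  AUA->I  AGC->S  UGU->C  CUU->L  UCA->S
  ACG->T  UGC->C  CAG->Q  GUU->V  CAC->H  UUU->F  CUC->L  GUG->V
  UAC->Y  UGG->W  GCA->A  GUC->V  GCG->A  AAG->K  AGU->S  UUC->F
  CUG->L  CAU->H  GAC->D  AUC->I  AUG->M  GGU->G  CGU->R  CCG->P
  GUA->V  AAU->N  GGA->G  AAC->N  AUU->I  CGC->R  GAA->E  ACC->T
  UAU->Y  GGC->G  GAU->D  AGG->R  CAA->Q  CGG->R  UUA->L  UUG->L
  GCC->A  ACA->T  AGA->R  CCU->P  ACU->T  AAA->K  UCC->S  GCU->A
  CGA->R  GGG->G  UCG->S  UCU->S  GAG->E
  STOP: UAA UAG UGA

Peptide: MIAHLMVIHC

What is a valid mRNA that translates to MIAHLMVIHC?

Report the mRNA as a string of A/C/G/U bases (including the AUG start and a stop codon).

Answer: mRNA: AUGAUAGCACACCUAAUGGUAAUACACUGCUAA

Derivation:
residue 1: M -> AUG (start codon)
residue 2: I codons sorted = AUA,AUC,AUU -> pick first = AUA
residue 3: A codons sorted = GCA,GCC,GCG,GCU -> pick first = GCA
residue 4: H codons sorted = CAC,CAU -> pick first = CAC
residue 5: L codons sorted = CUA,CUC,CUG,CUU,UUA,UUG -> pick first = CUA
residue 6: M -> AUG (only codon)
residue 7: V codons sorted = GUA,GUC,GUG,GUU -> pick first = GUA
residue 8: I codons sorted = AUA,AUC,AUU -> pick first = AUA
residue 9: H codons sorted = CAC,CAU -> pick first = CAC
residue 10: C codons sorted = UGC,UGU -> pick first = UGC
terminator: stop codons sorted = UAA,UAG,UGA -> pick first = UAA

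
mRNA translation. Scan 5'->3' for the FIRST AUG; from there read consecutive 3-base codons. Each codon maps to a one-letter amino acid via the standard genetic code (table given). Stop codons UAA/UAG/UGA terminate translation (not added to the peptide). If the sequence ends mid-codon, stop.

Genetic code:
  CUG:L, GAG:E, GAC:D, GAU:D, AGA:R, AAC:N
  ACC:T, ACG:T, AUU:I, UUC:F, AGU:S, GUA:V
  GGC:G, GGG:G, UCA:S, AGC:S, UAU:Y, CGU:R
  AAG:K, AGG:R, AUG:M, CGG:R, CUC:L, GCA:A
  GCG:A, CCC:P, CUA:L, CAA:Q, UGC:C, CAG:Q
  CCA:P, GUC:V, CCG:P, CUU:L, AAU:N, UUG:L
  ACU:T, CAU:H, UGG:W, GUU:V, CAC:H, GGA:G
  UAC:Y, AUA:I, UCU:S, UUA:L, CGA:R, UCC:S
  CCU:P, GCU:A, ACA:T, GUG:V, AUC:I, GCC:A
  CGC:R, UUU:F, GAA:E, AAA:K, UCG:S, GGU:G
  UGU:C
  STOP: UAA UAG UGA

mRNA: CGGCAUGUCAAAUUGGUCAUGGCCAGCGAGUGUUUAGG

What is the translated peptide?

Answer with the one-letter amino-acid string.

start AUG at pos 4
pos 4: AUG -> M; peptide=M
pos 7: UCA -> S; peptide=MS
pos 10: AAU -> N; peptide=MSN
pos 13: UGG -> W; peptide=MSNW
pos 16: UCA -> S; peptide=MSNWS
pos 19: UGG -> W; peptide=MSNWSW
pos 22: CCA -> P; peptide=MSNWSWP
pos 25: GCG -> A; peptide=MSNWSWPA
pos 28: AGU -> S; peptide=MSNWSWPAS
pos 31: GUU -> V; peptide=MSNWSWPASV
pos 34: UAG -> STOP

Answer: MSNWSWPASV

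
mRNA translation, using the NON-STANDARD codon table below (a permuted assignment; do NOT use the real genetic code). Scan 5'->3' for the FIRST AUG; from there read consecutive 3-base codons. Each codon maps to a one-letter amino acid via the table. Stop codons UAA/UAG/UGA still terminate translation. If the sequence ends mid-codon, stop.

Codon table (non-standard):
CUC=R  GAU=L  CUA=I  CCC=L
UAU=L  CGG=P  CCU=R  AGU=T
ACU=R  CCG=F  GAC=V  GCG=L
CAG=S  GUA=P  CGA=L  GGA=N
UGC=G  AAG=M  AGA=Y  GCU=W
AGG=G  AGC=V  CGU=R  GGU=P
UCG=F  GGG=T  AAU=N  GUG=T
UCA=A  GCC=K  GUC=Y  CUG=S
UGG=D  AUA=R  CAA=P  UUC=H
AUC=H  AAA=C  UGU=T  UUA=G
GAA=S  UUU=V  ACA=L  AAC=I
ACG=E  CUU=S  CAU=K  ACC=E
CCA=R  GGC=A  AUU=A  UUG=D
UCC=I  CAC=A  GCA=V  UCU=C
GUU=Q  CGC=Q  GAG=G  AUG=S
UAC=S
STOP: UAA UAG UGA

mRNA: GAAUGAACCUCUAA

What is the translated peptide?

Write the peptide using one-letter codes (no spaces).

Answer: SIR

Derivation:
start AUG at pos 2
pos 2: AUG -> S; peptide=S
pos 5: AAC -> I; peptide=SI
pos 8: CUC -> R; peptide=SIR
pos 11: UAA -> STOP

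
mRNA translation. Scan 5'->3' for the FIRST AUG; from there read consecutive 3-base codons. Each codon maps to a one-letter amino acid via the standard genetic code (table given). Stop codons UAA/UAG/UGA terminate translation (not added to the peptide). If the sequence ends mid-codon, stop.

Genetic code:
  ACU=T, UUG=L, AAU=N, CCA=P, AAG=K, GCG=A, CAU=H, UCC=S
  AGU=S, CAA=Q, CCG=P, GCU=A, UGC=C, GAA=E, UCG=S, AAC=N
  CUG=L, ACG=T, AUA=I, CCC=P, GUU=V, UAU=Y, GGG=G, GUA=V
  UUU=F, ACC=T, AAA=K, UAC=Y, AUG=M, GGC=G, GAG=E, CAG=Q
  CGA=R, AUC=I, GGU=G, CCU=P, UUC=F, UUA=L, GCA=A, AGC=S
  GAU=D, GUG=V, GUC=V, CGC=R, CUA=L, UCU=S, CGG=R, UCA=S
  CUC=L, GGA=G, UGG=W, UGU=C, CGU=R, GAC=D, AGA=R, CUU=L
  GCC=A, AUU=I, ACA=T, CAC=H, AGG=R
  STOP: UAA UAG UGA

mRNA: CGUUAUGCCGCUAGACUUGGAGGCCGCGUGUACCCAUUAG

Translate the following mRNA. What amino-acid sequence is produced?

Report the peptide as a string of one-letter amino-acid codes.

start AUG at pos 4
pos 4: AUG -> M; peptide=M
pos 7: CCG -> P; peptide=MP
pos 10: CUA -> L; peptide=MPL
pos 13: GAC -> D; peptide=MPLD
pos 16: UUG -> L; peptide=MPLDL
pos 19: GAG -> E; peptide=MPLDLE
pos 22: GCC -> A; peptide=MPLDLEA
pos 25: GCG -> A; peptide=MPLDLEAA
pos 28: UGU -> C; peptide=MPLDLEAAC
pos 31: ACC -> T; peptide=MPLDLEAACT
pos 34: CAU -> H; peptide=MPLDLEAACTH
pos 37: UAG -> STOP

Answer: MPLDLEAACTH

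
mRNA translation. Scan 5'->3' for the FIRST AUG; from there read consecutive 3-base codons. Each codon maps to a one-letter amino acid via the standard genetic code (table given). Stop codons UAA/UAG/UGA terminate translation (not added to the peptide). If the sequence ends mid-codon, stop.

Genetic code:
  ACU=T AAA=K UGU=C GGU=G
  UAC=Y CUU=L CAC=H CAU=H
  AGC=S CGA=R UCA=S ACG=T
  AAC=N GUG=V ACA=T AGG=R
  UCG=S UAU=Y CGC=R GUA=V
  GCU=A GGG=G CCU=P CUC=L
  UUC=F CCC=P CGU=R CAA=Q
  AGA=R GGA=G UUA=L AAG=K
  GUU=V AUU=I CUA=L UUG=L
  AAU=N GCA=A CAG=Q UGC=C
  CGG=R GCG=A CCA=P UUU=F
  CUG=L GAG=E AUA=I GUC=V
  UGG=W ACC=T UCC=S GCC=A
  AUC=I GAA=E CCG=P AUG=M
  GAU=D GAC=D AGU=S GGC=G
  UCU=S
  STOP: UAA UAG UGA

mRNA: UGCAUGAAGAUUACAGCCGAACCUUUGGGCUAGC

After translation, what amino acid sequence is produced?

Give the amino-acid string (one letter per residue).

Answer: MKITAEPLG

Derivation:
start AUG at pos 3
pos 3: AUG -> M; peptide=M
pos 6: AAG -> K; peptide=MK
pos 9: AUU -> I; peptide=MKI
pos 12: ACA -> T; peptide=MKIT
pos 15: GCC -> A; peptide=MKITA
pos 18: GAA -> E; peptide=MKITAE
pos 21: CCU -> P; peptide=MKITAEP
pos 24: UUG -> L; peptide=MKITAEPL
pos 27: GGC -> G; peptide=MKITAEPLG
pos 30: UAG -> STOP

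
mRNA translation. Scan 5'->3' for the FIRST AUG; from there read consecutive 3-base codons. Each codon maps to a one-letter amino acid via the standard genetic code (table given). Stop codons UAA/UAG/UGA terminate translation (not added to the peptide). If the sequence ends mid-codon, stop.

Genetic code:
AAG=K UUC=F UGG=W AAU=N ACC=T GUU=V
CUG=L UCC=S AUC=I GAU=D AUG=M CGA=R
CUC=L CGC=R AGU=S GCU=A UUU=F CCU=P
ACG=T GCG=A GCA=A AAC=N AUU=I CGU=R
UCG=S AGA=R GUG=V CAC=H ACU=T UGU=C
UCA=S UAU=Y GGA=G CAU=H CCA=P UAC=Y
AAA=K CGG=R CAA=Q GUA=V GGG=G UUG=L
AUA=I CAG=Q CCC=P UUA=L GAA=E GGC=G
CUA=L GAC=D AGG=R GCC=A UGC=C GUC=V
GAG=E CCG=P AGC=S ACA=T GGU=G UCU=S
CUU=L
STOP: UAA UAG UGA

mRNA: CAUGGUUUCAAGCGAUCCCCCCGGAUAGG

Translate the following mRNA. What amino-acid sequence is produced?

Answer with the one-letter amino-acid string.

Answer: MVSSDPPG

Derivation:
start AUG at pos 1
pos 1: AUG -> M; peptide=M
pos 4: GUU -> V; peptide=MV
pos 7: UCA -> S; peptide=MVS
pos 10: AGC -> S; peptide=MVSS
pos 13: GAU -> D; peptide=MVSSD
pos 16: CCC -> P; peptide=MVSSDP
pos 19: CCC -> P; peptide=MVSSDPP
pos 22: GGA -> G; peptide=MVSSDPPG
pos 25: UAG -> STOP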